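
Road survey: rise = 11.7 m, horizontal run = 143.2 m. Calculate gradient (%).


Formula: Gradient = rise / run * 100
Gradient = 11.7 / 143.2 * 100 = 8.2%

8.2


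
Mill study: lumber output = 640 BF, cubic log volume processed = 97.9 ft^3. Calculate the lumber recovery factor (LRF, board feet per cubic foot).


Formula: LRF = Lumber Output (BF) / Log Input (ft^3)
LRF = 640 BF / 97.9 ft^3
LRF = 6.54 BF/ft^3

6.54


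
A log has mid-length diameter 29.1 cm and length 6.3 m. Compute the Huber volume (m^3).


Huber: V = Am * L,  Am = pi*(Dm/200)^2
Am = pi*(29.1/200)^2 = 0.066508 m^2
V = 0.066508*6.3 = 0.419 m^3

0.419


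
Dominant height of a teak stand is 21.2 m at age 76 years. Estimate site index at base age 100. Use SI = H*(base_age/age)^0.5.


Formula: SI = H_dom * (base_age / age)^0.5
Age ratio = 100 / 76 = 1.31579
sqrt(age_ratio) = 1.14708
SI = 21.2 * 1.14708 = 24.3 m

24.3


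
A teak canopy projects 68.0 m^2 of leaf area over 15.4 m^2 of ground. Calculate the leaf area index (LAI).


Formula: LAI = total leaf area / ground area  (dimensionless)
LAI = 68.0 m^2 / 15.4 m^2
LAI = 4.42

4.42


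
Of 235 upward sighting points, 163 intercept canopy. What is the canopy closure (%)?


Formula: Canopy closure = covered points / total points * 100
Closure = 163 / 235 * 100
Closure = 0.6936 * 100 = 69.4%

69.4


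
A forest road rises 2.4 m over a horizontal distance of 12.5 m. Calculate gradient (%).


Formula: Gradient = rise / run * 100
Gradient = 2.4 / 12.5 * 100 = 19.2%

19.2


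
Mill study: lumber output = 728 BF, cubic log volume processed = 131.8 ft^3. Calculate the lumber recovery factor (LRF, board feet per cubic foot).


Formula: LRF = Lumber Output (BF) / Log Input (ft^3)
LRF = 728 BF / 131.8 ft^3
LRF = 5.52 BF/ft^3

5.52


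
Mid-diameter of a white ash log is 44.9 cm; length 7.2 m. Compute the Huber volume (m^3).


Huber: V = Am * L,  Am = pi*(Dm/200)^2
Am = pi*(44.9/200)^2 = 0.158337 m^2
V = 0.158337*7.2 = 1.14 m^3

1.14


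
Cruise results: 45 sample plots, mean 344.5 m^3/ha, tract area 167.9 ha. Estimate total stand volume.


Formula: Total Volume = Mean Volume per ha * Total Area
Total Volume = 344.5 m^3/ha * 167.9 ha
Total Volume = 57842 m^3

57842


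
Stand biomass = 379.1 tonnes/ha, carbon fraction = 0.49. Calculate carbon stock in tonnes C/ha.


Formula: Carbon Stock = Biomass * Carbon Fraction
C = 379.1 t/ha * 0.49
C = 185.8 t C/ha

185.8


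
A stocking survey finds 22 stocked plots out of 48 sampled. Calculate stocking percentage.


Formula: Stocking % = stocked plots / total plots * 100
Stocking = 22 / 48 * 100
Stocking = 0.4583 * 100 = 45.8%

45.8


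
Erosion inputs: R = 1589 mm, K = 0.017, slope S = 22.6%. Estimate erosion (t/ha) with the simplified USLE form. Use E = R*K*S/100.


Formula: E = R * K * S / 100  (simplified USLE)
R * K = 1589 * 0.017 = 27.013
E = 27.013 * 22.6 / 100 = 6.1 t/ha

6.1


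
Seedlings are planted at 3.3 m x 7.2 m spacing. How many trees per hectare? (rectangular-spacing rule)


Formula: TPH = 10000 m^2/ha / (spacing_x * spacing_y)
Area per tree = 3.3 m * 7.2 m = 23.76 m^2
TPH = 10000 / 23.76 = 421 trees/ha

421


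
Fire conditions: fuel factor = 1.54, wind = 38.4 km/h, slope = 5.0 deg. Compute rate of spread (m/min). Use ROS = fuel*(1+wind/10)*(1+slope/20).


Formula: ROS = fuel * (1 + wind/10) * (1 + slope/20)
Wind factor = 1 + 38.4/10 = 4.84
Slope factor = 1 + 5.0/20 = 1.25
ROS = 1.54 * 4.84 * 1.25 = 9.32 m/min

9.32


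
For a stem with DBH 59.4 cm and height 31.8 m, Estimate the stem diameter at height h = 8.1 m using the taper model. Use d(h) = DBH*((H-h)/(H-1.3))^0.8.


Taper: d(h) = DBH * ((H - h) / (H - 1.3))^0.8
Numerator = H - h = 31.8 - 8.1 = 23.7 m
Denominator = H - 1.3 = 31.8 - 1.3 = 30.5 m
Ratio = 23.7 / 30.5 = 0.77705
d = 59.4 * 0.77705^0.8 = 48.5 cm

48.5


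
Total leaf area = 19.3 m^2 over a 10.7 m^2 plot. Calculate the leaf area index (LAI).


Formula: LAI = total leaf area / ground area  (dimensionless)
LAI = 19.3 m^2 / 10.7 m^2
LAI = 1.8

1.8


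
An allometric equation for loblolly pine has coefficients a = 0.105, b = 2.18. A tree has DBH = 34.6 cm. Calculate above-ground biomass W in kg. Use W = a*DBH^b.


Formula: W = a * DBH^b  (allometric power law)
DBH^b = 34.6^2.18 = 2265.6139
W = 0.105 * 2265.6139 = 237.9 kg

237.9


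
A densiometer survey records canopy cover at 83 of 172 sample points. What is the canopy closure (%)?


Formula: Canopy closure = covered points / total points * 100
Closure = 83 / 172 * 100
Closure = 0.4826 * 100 = 48.3%

48.3


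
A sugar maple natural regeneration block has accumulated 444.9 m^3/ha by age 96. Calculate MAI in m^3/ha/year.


Formula: MAI = Total Volume / Stand Age
MAI = 444.9 m^3/ha / 96 years
MAI = 4.63 m^3/ha/year

4.63


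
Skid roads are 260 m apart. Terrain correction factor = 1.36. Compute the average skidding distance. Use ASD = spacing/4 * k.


Formula: ASD = (spacing / 4) * correction
Uncorrected distance = spacing / 4 = 260 / 4 = 65 m
ASD = 65 * 1.36 = 88 m

88


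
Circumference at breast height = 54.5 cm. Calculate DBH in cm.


Formula: DBH = C / pi
DBH = 54.5 / pi
pi = 3.14159...
DBH = 17.3 cm

17.3


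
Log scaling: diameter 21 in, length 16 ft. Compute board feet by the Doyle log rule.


Doyle: BF = (D - 4)^2 * L / 16
Adjusted diameter = 21 - 4 = 17 in
(D-4)^2 = 17^2 = 289
BF = 289 * 16 / 16 = 289 BF

289


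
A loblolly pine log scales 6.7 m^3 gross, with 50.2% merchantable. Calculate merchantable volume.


Formula: MV = V_total * (merchantable_pct / 100)
Merchantable fraction = 50.2% / 100 = 0.502
MV = 6.7 m^3 * 0.502 = 3.363 m^3

3.363


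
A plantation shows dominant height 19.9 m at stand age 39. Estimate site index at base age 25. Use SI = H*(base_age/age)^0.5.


Formula: SI = H_dom * (base_age / age)^0.5
Age ratio = 25 / 39 = 0.64103
sqrt(age_ratio) = 0.80064
SI = 19.9 * 0.80064 = 15.9 m

15.9


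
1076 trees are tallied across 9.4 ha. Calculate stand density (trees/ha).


Formula: Stand Density = N_trees / Area_ha
Density = 1076 trees / 9.4 ha
Density = 114 trees/ha

114


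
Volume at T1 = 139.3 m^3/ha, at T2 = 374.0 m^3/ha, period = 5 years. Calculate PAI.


Formula: PAI = (V_T2 - V_T1) / (T2 - T1)
Volume increment = 374.0 - 139.3 = 234.7 m^3/ha
PAI = 234.7 / 5 = 46.94 m^3/ha/year

46.94


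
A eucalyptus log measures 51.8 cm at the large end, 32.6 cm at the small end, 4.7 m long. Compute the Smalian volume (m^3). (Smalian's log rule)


Smalian: V = (A1 + A2)/2 * L,  A = pi*(D/200)^2
A1 = pi*(51.8/200)^2 = 0.210741 m^2
A2 = pi*(32.6/200)^2 = 0.083469 m^2
V = (0.210741+0.083469)/2*4.7 = 0.6914 m^3

0.6914


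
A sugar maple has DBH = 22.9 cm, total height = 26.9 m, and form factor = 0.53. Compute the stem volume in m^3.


Formula: V = pi * (DBH/200)^2 * H * ff
Radius = DBH/200 = 22.9/200 = 0.1145 m
Radius^2 = 0.1145^2 = 0.01311025 m^2
V = pi * 0.01311025 * 26.9 * 0.53
V = 0.587 m^3

0.587


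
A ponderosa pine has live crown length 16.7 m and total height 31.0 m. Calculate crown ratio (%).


Formula: Crown Ratio = (Crown Length / Total Height) * 100
CR = (16.7 m / 31.0 m) * 100
CR = 0.5387 * 100 = 53.9%

53.9


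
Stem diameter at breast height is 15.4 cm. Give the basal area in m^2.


Formula: BA = pi * (DBH/2)^2 / 10000  (cm^2 to m^2)
Radius = DBH/2 = 15.4/2 = 7.7 cm
BA = pi * 7.7^2 / 10000
   = 186.265 cm^2 / 10000
   = 0.0186 m^2

0.0186


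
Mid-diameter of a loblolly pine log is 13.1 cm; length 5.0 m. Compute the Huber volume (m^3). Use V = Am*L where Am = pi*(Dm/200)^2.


Huber: V = Am * L,  Am = pi*(Dm/200)^2
Am = pi*(13.1/200)^2 = 0.013478 m^2
V = 0.013478*5.0 = 0.0674 m^3

0.0674


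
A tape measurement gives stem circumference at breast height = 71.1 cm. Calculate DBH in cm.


Formula: DBH = C / pi
DBH = 71.1 / pi
pi = 3.14159...
DBH = 22.6 cm

22.6


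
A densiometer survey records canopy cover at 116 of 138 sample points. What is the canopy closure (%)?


Formula: Canopy closure = covered points / total points * 100
Closure = 116 / 138 * 100
Closure = 0.8406 * 100 = 84.1%

84.1


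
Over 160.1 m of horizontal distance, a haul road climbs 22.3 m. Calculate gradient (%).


Formula: Gradient = rise / run * 100
Gradient = 22.3 / 160.1 * 100 = 13.9%

13.9


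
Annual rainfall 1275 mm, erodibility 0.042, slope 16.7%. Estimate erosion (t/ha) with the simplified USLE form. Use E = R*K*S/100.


Formula: E = R * K * S / 100  (simplified USLE)
R * K = 1275 * 0.042 = 53.55
E = 53.55 * 16.7 / 100 = 8.94 t/ha

8.94


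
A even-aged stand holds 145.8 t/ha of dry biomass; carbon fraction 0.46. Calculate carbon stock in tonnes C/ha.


Formula: Carbon Stock = Biomass * Carbon Fraction
C = 145.8 t/ha * 0.46
C = 67.1 t C/ha

67.1


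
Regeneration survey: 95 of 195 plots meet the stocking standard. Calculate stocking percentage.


Formula: Stocking % = stocked plots / total plots * 100
Stocking = 95 / 195 * 100
Stocking = 0.4872 * 100 = 48.7%

48.7


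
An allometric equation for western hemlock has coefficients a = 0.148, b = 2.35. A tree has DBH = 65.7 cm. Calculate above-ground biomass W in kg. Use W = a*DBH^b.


Formula: W = a * DBH^b  (allometric power law)
DBH^b = 65.7^2.35 = 18675.7744
W = 0.148 * 18675.7744 = 2764.0 kg

2764.0


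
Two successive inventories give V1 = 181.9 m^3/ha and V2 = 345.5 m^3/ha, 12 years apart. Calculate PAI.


Formula: PAI = (V_T2 - V_T1) / (T2 - T1)
Volume increment = 345.5 - 181.9 = 163.6 m^3/ha
PAI = 163.6 / 12 = 13.63 m^3/ha/year

13.63


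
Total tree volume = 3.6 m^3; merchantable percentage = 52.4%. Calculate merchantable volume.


Formula: MV = V_total * (merchantable_pct / 100)
Merchantable fraction = 52.4% / 100 = 0.524
MV = 3.6 m^3 * 0.524 = 1.886 m^3

1.886


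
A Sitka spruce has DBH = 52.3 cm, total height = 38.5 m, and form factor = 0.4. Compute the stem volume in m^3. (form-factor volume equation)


Formula: V = pi * (DBH/200)^2 * H * ff
Radius = DBH/200 = 52.3/200 = 0.2615 m
Radius^2 = 0.2615^2 = 0.06838225 m^2
V = pi * 0.06838225 * 38.5 * 0.4
V = 3.308 m^3

3.308


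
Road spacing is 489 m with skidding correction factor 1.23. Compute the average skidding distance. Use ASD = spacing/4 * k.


Formula: ASD = (spacing / 4) * correction
Uncorrected distance = spacing / 4 = 489 / 4 = 122.25 m
ASD = 122.25 * 1.23 = 150 m

150


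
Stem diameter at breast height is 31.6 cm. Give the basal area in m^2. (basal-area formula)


Formula: BA = pi * (DBH/2)^2 / 10000  (cm^2 to m^2)
Radius = DBH/2 = 31.6/2 = 15.8 cm
BA = pi * 15.8^2 / 10000
   = 784.2672 cm^2 / 10000
   = 0.0784 m^2

0.0784


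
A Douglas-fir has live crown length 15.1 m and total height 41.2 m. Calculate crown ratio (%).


Formula: Crown Ratio = (Crown Length / Total Height) * 100
CR = (15.1 m / 41.2 m) * 100
CR = 0.3665 * 100 = 36.7%

36.7


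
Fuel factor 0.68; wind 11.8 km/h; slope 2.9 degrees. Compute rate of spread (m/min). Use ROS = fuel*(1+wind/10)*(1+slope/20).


Formula: ROS = fuel * (1 + wind/10) * (1 + slope/20)
Wind factor = 1 + 11.8/10 = 2.18
Slope factor = 1 + 2.9/20 = 1.145
ROS = 0.68 * 2.18 * 1.145 = 1.7 m/min

1.7


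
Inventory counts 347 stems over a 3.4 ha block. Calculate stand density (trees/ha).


Formula: Stand Density = N_trees / Area_ha
Density = 347 trees / 3.4 ha
Density = 102 trees/ha

102


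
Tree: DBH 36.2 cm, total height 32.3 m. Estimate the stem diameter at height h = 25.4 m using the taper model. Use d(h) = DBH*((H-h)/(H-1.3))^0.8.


Taper: d(h) = DBH * ((H - h) / (H - 1.3))^0.8
Numerator = H - h = 32.3 - 25.4 = 6.9 m
Denominator = H - 1.3 = 32.3 - 1.3 = 31.0 m
Ratio = 6.9 / 31.0 = 0.22258
d = 36.2 * 0.22258^0.8 = 10.9 cm

10.9


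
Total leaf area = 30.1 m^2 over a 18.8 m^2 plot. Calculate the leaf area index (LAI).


Formula: LAI = total leaf area / ground area  (dimensionless)
LAI = 30.1 m^2 / 18.8 m^2
LAI = 1.6

1.6


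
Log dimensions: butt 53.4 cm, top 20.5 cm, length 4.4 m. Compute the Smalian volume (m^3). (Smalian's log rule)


Smalian: V = (A1 + A2)/2 * L,  A = pi*(D/200)^2
A1 = pi*(53.4/200)^2 = 0.223961 m^2
A2 = pi*(20.5/200)^2 = 0.033006 m^2
V = (0.223961+0.033006)/2*4.4 = 0.5653 m^3

0.5653


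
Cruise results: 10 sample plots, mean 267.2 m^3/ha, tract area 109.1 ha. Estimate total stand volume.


Formula: Total Volume = Mean Volume per ha * Total Area
Total Volume = 267.2 m^3/ha * 109.1 ha
Total Volume = 29152 m^3

29152


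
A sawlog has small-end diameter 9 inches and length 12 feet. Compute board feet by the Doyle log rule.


Doyle: BF = (D - 4)^2 * L / 16
Adjusted diameter = 9 - 4 = 5 in
(D-4)^2 = 5^2 = 25
BF = 25 * 12 / 16 = 19 BF

19


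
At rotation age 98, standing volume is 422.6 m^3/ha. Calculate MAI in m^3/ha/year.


Formula: MAI = Total Volume / Stand Age
MAI = 422.6 m^3/ha / 98 years
MAI = 4.31 m^3/ha/year

4.31


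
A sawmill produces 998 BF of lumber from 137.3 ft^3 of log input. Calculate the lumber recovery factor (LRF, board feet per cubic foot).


Formula: LRF = Lumber Output (BF) / Log Input (ft^3)
LRF = 998 BF / 137.3 ft^3
LRF = 7.27 BF/ft^3

7.27


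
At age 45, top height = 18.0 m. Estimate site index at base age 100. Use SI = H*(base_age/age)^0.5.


Formula: SI = H_dom * (base_age / age)^0.5
Age ratio = 100 / 45 = 2.22222
sqrt(age_ratio) = 1.49071
SI = 18.0 * 1.49071 = 26.8 m

26.8


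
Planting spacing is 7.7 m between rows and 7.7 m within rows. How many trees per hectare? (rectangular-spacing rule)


Formula: TPH = 10000 m^2/ha / (spacing_x * spacing_y)
Area per tree = 7.7 m * 7.7 m = 59.29 m^2
TPH = 10000 / 59.29 = 169 trees/ha

169


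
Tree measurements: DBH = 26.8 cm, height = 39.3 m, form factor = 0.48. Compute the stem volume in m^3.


Formula: V = pi * (DBH/200)^2 * H * ff
Radius = DBH/200 = 26.8/200 = 0.134 m
Radius^2 = 0.134^2 = 0.017956 m^2
V = pi * 0.017956 * 39.3 * 0.48
V = 1.064 m^3

1.064


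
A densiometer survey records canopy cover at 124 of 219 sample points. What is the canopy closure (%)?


Formula: Canopy closure = covered points / total points * 100
Closure = 124 / 219 * 100
Closure = 0.5662 * 100 = 56.6%

56.6


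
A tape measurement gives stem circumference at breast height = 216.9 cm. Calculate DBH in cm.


Formula: DBH = C / pi
DBH = 216.9 / pi
pi = 3.14159...
DBH = 69.0 cm

69.0


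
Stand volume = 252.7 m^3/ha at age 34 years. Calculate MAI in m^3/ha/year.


Formula: MAI = Total Volume / Stand Age
MAI = 252.7 m^3/ha / 34 years
MAI = 7.43 m^3/ha/year

7.43


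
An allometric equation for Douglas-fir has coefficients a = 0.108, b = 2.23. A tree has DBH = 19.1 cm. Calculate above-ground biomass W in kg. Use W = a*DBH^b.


Formula: W = a * DBH^b  (allometric power law)
DBH^b = 19.1^2.23 = 718.9595
W = 0.108 * 718.9595 = 77.6 kg

77.6


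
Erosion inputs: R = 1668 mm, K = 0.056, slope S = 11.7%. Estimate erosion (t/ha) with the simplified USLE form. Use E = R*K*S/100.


Formula: E = R * K * S / 100  (simplified USLE)
R * K = 1668 * 0.056 = 93.408
E = 93.408 * 11.7 / 100 = 10.93 t/ha

10.93


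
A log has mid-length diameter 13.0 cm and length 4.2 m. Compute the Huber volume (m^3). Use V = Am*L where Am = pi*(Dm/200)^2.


Huber: V = Am * L,  Am = pi*(Dm/200)^2
Am = pi*(13.0/200)^2 = 0.013273 m^2
V = 0.013273*4.2 = 0.0557 m^3

0.0557


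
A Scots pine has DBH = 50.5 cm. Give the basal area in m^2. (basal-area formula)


Formula: BA = pi * (DBH/2)^2 / 10000  (cm^2 to m^2)
Radius = DBH/2 = 50.5/2 = 25.25 cm
BA = pi * 25.25^2 / 10000
   = 2002.9617 cm^2 / 10000
   = 0.2003 m^2

0.2003


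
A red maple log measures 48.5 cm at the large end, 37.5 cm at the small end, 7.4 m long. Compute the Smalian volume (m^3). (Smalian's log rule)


Smalian: V = (A1 + A2)/2 * L,  A = pi*(D/200)^2
A1 = pi*(48.5/200)^2 = 0.184745 m^2
A2 = pi*(37.5/200)^2 = 0.110447 m^2
V = (0.184745+0.110447)/2*7.4 = 1.0922 m^3

1.0922


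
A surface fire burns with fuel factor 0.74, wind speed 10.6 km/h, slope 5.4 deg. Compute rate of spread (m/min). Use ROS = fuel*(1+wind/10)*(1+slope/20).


Formula: ROS = fuel * (1 + wind/10) * (1 + slope/20)
Wind factor = 1 + 10.6/10 = 2.06
Slope factor = 1 + 5.4/20 = 1.27
ROS = 0.74 * 2.06 * 1.27 = 1.94 m/min

1.94


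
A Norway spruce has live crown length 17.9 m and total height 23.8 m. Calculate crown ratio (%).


Formula: Crown Ratio = (Crown Length / Total Height) * 100
CR = (17.9 m / 23.8 m) * 100
CR = 0.7521 * 100 = 75.2%

75.2


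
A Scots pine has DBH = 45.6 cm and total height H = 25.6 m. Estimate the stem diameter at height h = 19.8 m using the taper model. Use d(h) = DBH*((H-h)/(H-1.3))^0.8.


Taper: d(h) = DBH * ((H - h) / (H - 1.3))^0.8
Numerator = H - h = 25.6 - 19.8 = 5.8 m
Denominator = H - 1.3 = 25.6 - 1.3 = 24.3 m
Ratio = 5.8 / 24.3 = 0.23868
d = 45.6 * 0.23868^0.8 = 14.5 cm

14.5


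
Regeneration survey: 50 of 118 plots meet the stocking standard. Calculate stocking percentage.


Formula: Stocking % = stocked plots / total plots * 100
Stocking = 50 / 118 * 100
Stocking = 0.4237 * 100 = 42.4%

42.4


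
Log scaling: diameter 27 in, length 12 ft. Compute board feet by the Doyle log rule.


Doyle: BF = (D - 4)^2 * L / 16
Adjusted diameter = 27 - 4 = 23 in
(D-4)^2 = 23^2 = 529
BF = 529 * 12 / 16 = 397 BF

397


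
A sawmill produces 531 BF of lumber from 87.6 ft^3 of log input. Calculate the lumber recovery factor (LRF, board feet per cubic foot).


Formula: LRF = Lumber Output (BF) / Log Input (ft^3)
LRF = 531 BF / 87.6 ft^3
LRF = 6.06 BF/ft^3

6.06


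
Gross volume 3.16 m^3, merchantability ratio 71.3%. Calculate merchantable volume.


Formula: MV = V_total * (merchantable_pct / 100)
Merchantable fraction = 71.3% / 100 = 0.713
MV = 3.16 m^3 * 0.713 = 2.253 m^3

2.253


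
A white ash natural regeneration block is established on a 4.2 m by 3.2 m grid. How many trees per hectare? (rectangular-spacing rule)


Formula: TPH = 10000 m^2/ha / (spacing_x * spacing_y)
Area per tree = 4.2 m * 3.2 m = 13.44 m^2
TPH = 10000 / 13.44 = 744 trees/ha

744


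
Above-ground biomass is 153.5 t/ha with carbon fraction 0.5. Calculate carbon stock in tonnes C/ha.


Formula: Carbon Stock = Biomass * Carbon Fraction
C = 153.5 t/ha * 0.5
C = 76.8 t C/ha

76.8


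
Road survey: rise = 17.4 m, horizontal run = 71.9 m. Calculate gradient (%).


Formula: Gradient = rise / run * 100
Gradient = 17.4 / 71.9 * 100 = 24.2%

24.2


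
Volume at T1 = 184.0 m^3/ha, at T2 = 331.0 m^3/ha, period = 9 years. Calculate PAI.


Formula: PAI = (V_T2 - V_T1) / (T2 - T1)
Volume increment = 331.0 - 184.0 = 147.0 m^3/ha
PAI = 147.0 / 9 = 16.33 m^3/ha/year

16.33


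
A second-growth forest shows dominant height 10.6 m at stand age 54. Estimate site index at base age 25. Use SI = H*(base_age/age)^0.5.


Formula: SI = H_dom * (base_age / age)^0.5
Age ratio = 25 / 54 = 0.46296
sqrt(age_ratio) = 0.68041
SI = 10.6 * 0.68041 = 7.2 m

7.2


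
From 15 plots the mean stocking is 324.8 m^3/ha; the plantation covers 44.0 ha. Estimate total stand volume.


Formula: Total Volume = Mean Volume per ha * Total Area
Total Volume = 324.8 m^3/ha * 44.0 ha
Total Volume = 14291 m^3

14291


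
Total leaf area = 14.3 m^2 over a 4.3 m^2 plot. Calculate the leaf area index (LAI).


Formula: LAI = total leaf area / ground area  (dimensionless)
LAI = 14.3 m^2 / 4.3 m^2
LAI = 3.33

3.33


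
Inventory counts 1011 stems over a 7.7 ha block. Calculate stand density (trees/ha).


Formula: Stand Density = N_trees / Area_ha
Density = 1011 trees / 7.7 ha
Density = 131 trees/ha

131


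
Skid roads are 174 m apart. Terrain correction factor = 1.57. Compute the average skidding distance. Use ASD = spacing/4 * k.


Formula: ASD = (spacing / 4) * correction
Uncorrected distance = spacing / 4 = 174 / 4 = 43.5 m
ASD = 43.5 * 1.57 = 68 m

68


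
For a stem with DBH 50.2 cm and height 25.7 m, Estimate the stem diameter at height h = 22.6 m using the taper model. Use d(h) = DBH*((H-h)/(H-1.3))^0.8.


Taper: d(h) = DBH * ((H - h) / (H - 1.3))^0.8
Numerator = H - h = 25.7 - 22.6 = 3.1 m
Denominator = H - 1.3 = 25.7 - 1.3 = 24.4 m
Ratio = 3.1 / 24.4 = 0.12705
d = 50.2 * 0.12705^0.8 = 9.6 cm

9.6


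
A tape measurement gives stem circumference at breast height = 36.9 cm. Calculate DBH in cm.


Formula: DBH = C / pi
DBH = 36.9 / pi
pi = 3.14159...
DBH = 11.7 cm

11.7


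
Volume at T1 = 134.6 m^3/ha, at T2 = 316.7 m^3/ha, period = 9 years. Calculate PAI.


Formula: PAI = (V_T2 - V_T1) / (T2 - T1)
Volume increment = 316.7 - 134.6 = 182.1 m^3/ha
PAI = 182.1 / 9 = 20.23 m^3/ha/year

20.23


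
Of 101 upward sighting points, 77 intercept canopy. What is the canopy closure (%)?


Formula: Canopy closure = covered points / total points * 100
Closure = 77 / 101 * 100
Closure = 0.7624 * 100 = 76.2%

76.2


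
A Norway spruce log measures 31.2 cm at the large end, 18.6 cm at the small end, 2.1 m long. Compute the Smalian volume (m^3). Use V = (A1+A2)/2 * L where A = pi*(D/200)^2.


Smalian: V = (A1 + A2)/2 * L,  A = pi*(D/200)^2
A1 = pi*(31.2/200)^2 = 0.076454 m^2
A2 = pi*(18.6/200)^2 = 0.027172 m^2
V = (0.076454+0.027172)/2*2.1 = 0.1088 m^3

0.1088


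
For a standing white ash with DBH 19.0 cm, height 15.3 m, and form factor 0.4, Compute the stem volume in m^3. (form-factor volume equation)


Formula: V = pi * (DBH/200)^2 * H * ff
Radius = DBH/200 = 19.0/200 = 0.095 m
Radius^2 = 0.095^2 = 0.009025 m^2
V = pi * 0.009025 * 15.3 * 0.4
V = 0.174 m^3

0.174


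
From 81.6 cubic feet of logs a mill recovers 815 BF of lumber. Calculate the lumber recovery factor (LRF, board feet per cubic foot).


Formula: LRF = Lumber Output (BF) / Log Input (ft^3)
LRF = 815 BF / 81.6 ft^3
LRF = 9.99 BF/ft^3

9.99


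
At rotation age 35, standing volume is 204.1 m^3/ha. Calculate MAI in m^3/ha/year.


Formula: MAI = Total Volume / Stand Age
MAI = 204.1 m^3/ha / 35 years
MAI = 5.83 m^3/ha/year

5.83


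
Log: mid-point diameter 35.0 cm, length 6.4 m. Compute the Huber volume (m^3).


Huber: V = Am * L,  Am = pi*(Dm/200)^2
Am = pi*(35.0/200)^2 = 0.096211 m^2
V = 0.096211*6.4 = 0.6158 m^3

0.6158


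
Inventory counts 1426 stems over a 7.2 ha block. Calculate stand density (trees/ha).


Formula: Stand Density = N_trees / Area_ha
Density = 1426 trees / 7.2 ha
Density = 198 trees/ha

198


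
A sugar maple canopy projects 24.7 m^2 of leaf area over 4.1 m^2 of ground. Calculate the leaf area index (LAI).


Formula: LAI = total leaf area / ground area  (dimensionless)
LAI = 24.7 m^2 / 4.1 m^2
LAI = 6.02

6.02


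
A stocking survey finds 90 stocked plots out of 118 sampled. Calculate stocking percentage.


Formula: Stocking % = stocked plots / total plots * 100
Stocking = 90 / 118 * 100
Stocking = 0.7627 * 100 = 76.3%

76.3


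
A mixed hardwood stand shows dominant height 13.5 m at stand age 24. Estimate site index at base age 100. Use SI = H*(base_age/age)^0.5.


Formula: SI = H_dom * (base_age / age)^0.5
Age ratio = 100 / 24 = 4.16667
sqrt(age_ratio) = 2.04124
SI = 13.5 * 2.04124 = 27.6 m

27.6


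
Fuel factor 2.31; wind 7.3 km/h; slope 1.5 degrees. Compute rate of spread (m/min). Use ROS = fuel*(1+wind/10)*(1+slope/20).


Formula: ROS = fuel * (1 + wind/10) * (1 + slope/20)
Wind factor = 1 + 7.3/10 = 1.73
Slope factor = 1 + 1.5/20 = 1.075
ROS = 2.31 * 1.73 * 1.075 = 4.3 m/min

4.3


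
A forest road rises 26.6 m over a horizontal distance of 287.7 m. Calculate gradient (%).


Formula: Gradient = rise / run * 100
Gradient = 26.6 / 287.7 * 100 = 9.2%

9.2


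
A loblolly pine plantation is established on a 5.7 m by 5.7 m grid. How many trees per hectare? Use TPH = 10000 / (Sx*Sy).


Formula: TPH = 10000 m^2/ha / (spacing_x * spacing_y)
Area per tree = 5.7 m * 5.7 m = 32.49 m^2
TPH = 10000 / 32.49 = 308 trees/ha

308


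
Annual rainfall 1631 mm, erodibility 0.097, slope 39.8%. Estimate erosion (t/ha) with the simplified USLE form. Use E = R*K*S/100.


Formula: E = R * K * S / 100  (simplified USLE)
R * K = 1631 * 0.097 = 158.207
E = 158.207 * 39.8 / 100 = 62.97 t/ha

62.97


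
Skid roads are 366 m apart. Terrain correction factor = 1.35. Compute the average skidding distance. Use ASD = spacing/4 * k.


Formula: ASD = (spacing / 4) * correction
Uncorrected distance = spacing / 4 = 366 / 4 = 91.5 m
ASD = 91.5 * 1.35 = 124 m

124


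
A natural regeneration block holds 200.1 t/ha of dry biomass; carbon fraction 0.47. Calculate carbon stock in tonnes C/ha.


Formula: Carbon Stock = Biomass * Carbon Fraction
C = 200.1 t/ha * 0.47
C = 94.0 t C/ha

94.0


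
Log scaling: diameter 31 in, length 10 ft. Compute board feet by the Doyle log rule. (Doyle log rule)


Doyle: BF = (D - 4)^2 * L / 16
Adjusted diameter = 31 - 4 = 27 in
(D-4)^2 = 27^2 = 729
BF = 729 * 10 / 16 = 456 BF

456


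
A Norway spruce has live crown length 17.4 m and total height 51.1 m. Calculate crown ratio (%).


Formula: Crown Ratio = (Crown Length / Total Height) * 100
CR = (17.4 m / 51.1 m) * 100
CR = 0.3405 * 100 = 34.1%

34.1


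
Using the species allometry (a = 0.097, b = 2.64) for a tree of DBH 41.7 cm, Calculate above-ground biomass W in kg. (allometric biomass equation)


Formula: W = a * DBH^b  (allometric power law)
DBH^b = 41.7^2.64 = 18930.3736
W = 0.097 * 18930.3736 = 1836.2 kg

1836.2


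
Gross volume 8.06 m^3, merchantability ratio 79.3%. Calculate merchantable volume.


Formula: MV = V_total * (merchantable_pct / 100)
Merchantable fraction = 79.3% / 100 = 0.793
MV = 8.06 m^3 * 0.793 = 6.392 m^3

6.392


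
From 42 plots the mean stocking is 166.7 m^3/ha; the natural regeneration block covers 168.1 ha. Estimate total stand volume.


Formula: Total Volume = Mean Volume per ha * Total Area
Total Volume = 166.7 m^3/ha * 168.1 ha
Total Volume = 28022 m^3

28022


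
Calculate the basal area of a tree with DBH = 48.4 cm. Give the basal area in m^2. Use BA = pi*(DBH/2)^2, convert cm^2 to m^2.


Formula: BA = pi * (DBH/2)^2 / 10000  (cm^2 to m^2)
Radius = DBH/2 = 48.4/2 = 24.2 cm
BA = pi * 24.2^2 / 10000
   = 1839.8423 cm^2 / 10000
   = 0.184 m^2

0.184


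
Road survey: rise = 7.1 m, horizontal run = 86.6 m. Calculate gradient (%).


Formula: Gradient = rise / run * 100
Gradient = 7.1 / 86.6 * 100 = 8.2%

8.2


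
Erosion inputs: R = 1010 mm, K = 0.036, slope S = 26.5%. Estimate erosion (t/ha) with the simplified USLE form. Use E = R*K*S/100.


Formula: E = R * K * S / 100  (simplified USLE)
R * K = 1010 * 0.036 = 36.36
E = 36.36 * 26.5 / 100 = 9.64 t/ha

9.64


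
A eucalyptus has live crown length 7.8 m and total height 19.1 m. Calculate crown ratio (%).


Formula: Crown Ratio = (Crown Length / Total Height) * 100
CR = (7.8 m / 19.1 m) * 100
CR = 0.4084 * 100 = 40.8%

40.8


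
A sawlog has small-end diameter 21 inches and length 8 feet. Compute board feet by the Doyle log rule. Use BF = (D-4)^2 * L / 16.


Doyle: BF = (D - 4)^2 * L / 16
Adjusted diameter = 21 - 4 = 17 in
(D-4)^2 = 17^2 = 289
BF = 289 * 8 / 16 = 145 BF

145


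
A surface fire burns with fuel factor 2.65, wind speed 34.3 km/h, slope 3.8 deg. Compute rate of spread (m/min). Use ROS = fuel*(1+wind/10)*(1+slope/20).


Formula: ROS = fuel * (1 + wind/10) * (1 + slope/20)
Wind factor = 1 + 34.3/10 = 4.43
Slope factor = 1 + 3.8/20 = 1.19
ROS = 2.65 * 4.43 * 1.19 = 13.97 m/min

13.97


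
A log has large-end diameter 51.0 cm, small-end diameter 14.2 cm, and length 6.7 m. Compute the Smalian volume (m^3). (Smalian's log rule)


Smalian: V = (A1 + A2)/2 * L,  A = pi*(D/200)^2
A1 = pi*(51.0/200)^2 = 0.204282 m^2
A2 = pi*(14.2/200)^2 = 0.015837 m^2
V = (0.204282+0.015837)/2*6.7 = 0.7374 m^3

0.7374


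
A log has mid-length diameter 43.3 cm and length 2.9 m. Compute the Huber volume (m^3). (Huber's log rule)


Huber: V = Am * L,  Am = pi*(Dm/200)^2
Am = pi*(43.3/200)^2 = 0.147254 m^2
V = 0.147254*2.9 = 0.427 m^3

0.427


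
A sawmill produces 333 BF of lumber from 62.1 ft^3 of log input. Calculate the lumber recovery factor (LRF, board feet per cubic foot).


Formula: LRF = Lumber Output (BF) / Log Input (ft^3)
LRF = 333 BF / 62.1 ft^3
LRF = 5.36 BF/ft^3

5.36


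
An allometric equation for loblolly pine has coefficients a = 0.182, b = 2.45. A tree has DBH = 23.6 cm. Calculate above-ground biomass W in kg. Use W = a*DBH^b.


Formula: W = a * DBH^b  (allometric power law)
DBH^b = 23.6^2.45 = 2310.1193
W = 0.182 * 2310.1193 = 420.4 kg

420.4


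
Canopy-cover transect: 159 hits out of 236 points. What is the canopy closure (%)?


Formula: Canopy closure = covered points / total points * 100
Closure = 159 / 236 * 100
Closure = 0.6737 * 100 = 67.4%

67.4


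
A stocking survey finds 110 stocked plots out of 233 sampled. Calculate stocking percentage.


Formula: Stocking % = stocked plots / total plots * 100
Stocking = 110 / 233 * 100
Stocking = 0.4721 * 100 = 47.2%

47.2


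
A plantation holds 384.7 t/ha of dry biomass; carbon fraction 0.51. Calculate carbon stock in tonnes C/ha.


Formula: Carbon Stock = Biomass * Carbon Fraction
C = 384.7 t/ha * 0.51
C = 196.2 t C/ha

196.2


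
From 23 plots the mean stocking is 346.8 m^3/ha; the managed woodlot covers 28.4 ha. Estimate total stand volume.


Formula: Total Volume = Mean Volume per ha * Total Area
Total Volume = 346.8 m^3/ha * 28.4 ha
Total Volume = 9849 m^3

9849


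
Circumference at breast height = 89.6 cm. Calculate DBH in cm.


Formula: DBH = C / pi
DBH = 89.6 / pi
pi = 3.14159...
DBH = 28.5 cm

28.5


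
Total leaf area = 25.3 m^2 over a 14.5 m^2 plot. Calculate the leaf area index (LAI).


Formula: LAI = total leaf area / ground area  (dimensionless)
LAI = 25.3 m^2 / 14.5 m^2
LAI = 1.74

1.74


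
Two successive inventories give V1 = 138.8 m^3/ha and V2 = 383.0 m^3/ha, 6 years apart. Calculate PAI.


Formula: PAI = (V_T2 - V_T1) / (T2 - T1)
Volume increment = 383.0 - 138.8 = 244.2 m^3/ha
PAI = 244.2 / 6 = 40.7 m^3/ha/year

40.7


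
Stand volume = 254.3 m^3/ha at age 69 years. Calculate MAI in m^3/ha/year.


Formula: MAI = Total Volume / Stand Age
MAI = 254.3 m^3/ha / 69 years
MAI = 3.69 m^3/ha/year

3.69


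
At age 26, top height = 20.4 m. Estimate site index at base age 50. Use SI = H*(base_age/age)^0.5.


Formula: SI = H_dom * (base_age / age)^0.5
Age ratio = 50 / 26 = 1.92308
sqrt(age_ratio) = 1.38675
SI = 20.4 * 1.38675 = 28.3 m

28.3


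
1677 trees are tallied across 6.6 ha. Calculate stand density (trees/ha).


Formula: Stand Density = N_trees / Area_ha
Density = 1677 trees / 6.6 ha
Density = 254 trees/ha

254


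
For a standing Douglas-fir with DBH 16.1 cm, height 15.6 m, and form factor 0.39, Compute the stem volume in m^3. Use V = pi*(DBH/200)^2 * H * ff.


Formula: V = pi * (DBH/200)^2 * H * ff
Radius = DBH/200 = 16.1/200 = 0.0805 m
Radius^2 = 0.0805^2 = 0.00648025 m^2
V = pi * 0.00648025 * 15.6 * 0.39
V = 0.124 m^3

0.124


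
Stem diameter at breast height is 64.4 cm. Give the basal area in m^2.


Formula: BA = pi * (DBH/2)^2 / 10000  (cm^2 to m^2)
Radius = DBH/2 = 64.4/2 = 32.2 cm
BA = pi * 32.2^2 / 10000
   = 3257.3289 cm^2 / 10000
   = 0.3257 m^2

0.3257


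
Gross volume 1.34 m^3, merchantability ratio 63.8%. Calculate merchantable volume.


Formula: MV = V_total * (merchantable_pct / 100)
Merchantable fraction = 63.8% / 100 = 0.638
MV = 1.34 m^3 * 0.638 = 0.855 m^3

0.855


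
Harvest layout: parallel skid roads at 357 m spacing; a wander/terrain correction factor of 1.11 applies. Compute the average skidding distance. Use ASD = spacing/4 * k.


Formula: ASD = (spacing / 4) * correction
Uncorrected distance = spacing / 4 = 357 / 4 = 89.25 m
ASD = 89.25 * 1.11 = 99 m

99


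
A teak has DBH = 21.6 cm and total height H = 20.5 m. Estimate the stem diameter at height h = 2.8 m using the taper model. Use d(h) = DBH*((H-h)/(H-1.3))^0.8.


Taper: d(h) = DBH * ((H - h) / (H - 1.3))^0.8
Numerator = H - h = 20.5 - 2.8 = 17.7 m
Denominator = H - 1.3 = 20.5 - 1.3 = 19.2 m
Ratio = 17.7 / 19.2 = 0.92188
d = 21.6 * 0.92188^0.8 = 20.2 cm

20.2


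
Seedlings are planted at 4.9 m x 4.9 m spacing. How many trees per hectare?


Formula: TPH = 10000 m^2/ha / (spacing_x * spacing_y)
Area per tree = 4.9 m * 4.9 m = 24.01 m^2
TPH = 10000 / 24.01 = 416 trees/ha

416


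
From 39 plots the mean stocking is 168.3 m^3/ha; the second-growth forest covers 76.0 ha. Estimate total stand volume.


Formula: Total Volume = Mean Volume per ha * Total Area
Total Volume = 168.3 m^3/ha * 76.0 ha
Total Volume = 12791 m^3

12791


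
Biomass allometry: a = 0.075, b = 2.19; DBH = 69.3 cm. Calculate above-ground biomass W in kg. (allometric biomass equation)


Formula: W = a * DBH^b  (allometric power law)
DBH^b = 69.3^2.19 = 10744.9843
W = 0.075 * 10744.9843 = 805.9 kg

805.9


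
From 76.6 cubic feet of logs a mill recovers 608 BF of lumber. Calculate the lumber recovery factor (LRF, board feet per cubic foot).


Formula: LRF = Lumber Output (BF) / Log Input (ft^3)
LRF = 608 BF / 76.6 ft^3
LRF = 7.94 BF/ft^3

7.94


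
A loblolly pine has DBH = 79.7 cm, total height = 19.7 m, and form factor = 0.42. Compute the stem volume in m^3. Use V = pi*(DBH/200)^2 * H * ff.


Formula: V = pi * (DBH/200)^2 * H * ff
Radius = DBH/200 = 79.7/200 = 0.3985 m
Radius^2 = 0.3985^2 = 0.15880225 m^2
V = pi * 0.15880225 * 19.7 * 0.42
V = 4.128 m^3

4.128


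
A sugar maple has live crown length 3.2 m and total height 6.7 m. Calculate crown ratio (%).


Formula: Crown Ratio = (Crown Length / Total Height) * 100
CR = (3.2 m / 6.7 m) * 100
CR = 0.4776 * 100 = 47.8%

47.8


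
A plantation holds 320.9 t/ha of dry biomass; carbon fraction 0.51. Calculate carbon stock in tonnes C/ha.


Formula: Carbon Stock = Biomass * Carbon Fraction
C = 320.9 t/ha * 0.51
C = 163.7 t C/ha

163.7


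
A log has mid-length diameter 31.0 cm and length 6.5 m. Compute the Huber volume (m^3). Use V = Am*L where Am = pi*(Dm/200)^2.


Huber: V = Am * L,  Am = pi*(Dm/200)^2
Am = pi*(31.0/200)^2 = 0.075477 m^2
V = 0.075477*6.5 = 0.4906 m^3

0.4906


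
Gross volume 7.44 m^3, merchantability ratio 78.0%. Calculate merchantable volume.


Formula: MV = V_total * (merchantable_pct / 100)
Merchantable fraction = 78.0% / 100 = 0.78
MV = 7.44 m^3 * 0.78 = 5.803 m^3

5.803


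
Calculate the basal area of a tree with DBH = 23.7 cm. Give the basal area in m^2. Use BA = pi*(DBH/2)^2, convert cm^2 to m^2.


Formula: BA = pi * (DBH/2)^2 / 10000  (cm^2 to m^2)
Radius = DBH/2 = 23.7/2 = 11.85 cm
BA = pi * 11.85^2 / 10000
   = 441.1503 cm^2 / 10000
   = 0.0441 m^2

0.0441


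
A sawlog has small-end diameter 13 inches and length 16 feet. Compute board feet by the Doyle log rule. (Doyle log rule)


Doyle: BF = (D - 4)^2 * L / 16
Adjusted diameter = 13 - 4 = 9 in
(D-4)^2 = 9^2 = 81
BF = 81 * 16 / 16 = 81 BF

81


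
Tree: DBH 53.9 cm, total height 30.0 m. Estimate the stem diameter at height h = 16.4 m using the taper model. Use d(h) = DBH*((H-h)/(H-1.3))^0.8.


Taper: d(h) = DBH * ((H - h) / (H - 1.3))^0.8
Numerator = H - h = 30.0 - 16.4 = 13.6 m
Denominator = H - 1.3 = 30.0 - 1.3 = 28.7 m
Ratio = 13.6 / 28.7 = 0.47387
d = 53.9 * 0.47387^0.8 = 29.7 cm

29.7


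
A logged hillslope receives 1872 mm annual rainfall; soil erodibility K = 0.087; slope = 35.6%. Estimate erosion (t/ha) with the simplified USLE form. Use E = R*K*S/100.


Formula: E = R * K * S / 100  (simplified USLE)
R * K = 1872 * 0.087 = 162.864
E = 162.864 * 35.6 / 100 = 57.98 t/ha

57.98


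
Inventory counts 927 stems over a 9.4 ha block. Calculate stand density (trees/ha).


Formula: Stand Density = N_trees / Area_ha
Density = 927 trees / 9.4 ha
Density = 99 trees/ha

99


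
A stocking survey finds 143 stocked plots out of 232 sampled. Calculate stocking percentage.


Formula: Stocking % = stocked plots / total plots * 100
Stocking = 143 / 232 * 100
Stocking = 0.6164 * 100 = 61.6%

61.6


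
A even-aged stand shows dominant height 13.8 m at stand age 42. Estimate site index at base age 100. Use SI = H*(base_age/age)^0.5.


Formula: SI = H_dom * (base_age / age)^0.5
Age ratio = 100 / 42 = 2.38095
sqrt(age_ratio) = 1.54303
SI = 13.8 * 1.54303 = 21.3 m

21.3


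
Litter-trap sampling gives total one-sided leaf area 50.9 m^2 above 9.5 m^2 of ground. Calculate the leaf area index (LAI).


Formula: LAI = total leaf area / ground area  (dimensionless)
LAI = 50.9 m^2 / 9.5 m^2
LAI = 5.36

5.36


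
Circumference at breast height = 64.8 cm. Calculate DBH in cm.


Formula: DBH = C / pi
DBH = 64.8 / pi
pi = 3.14159...
DBH = 20.6 cm

20.6


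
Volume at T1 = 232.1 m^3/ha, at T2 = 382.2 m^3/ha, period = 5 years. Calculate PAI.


Formula: PAI = (V_T2 - V_T1) / (T2 - T1)
Volume increment = 382.2 - 232.1 = 150.1 m^3/ha
PAI = 150.1 / 5 = 30.02 m^3/ha/year

30.02


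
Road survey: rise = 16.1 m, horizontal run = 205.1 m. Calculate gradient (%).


Formula: Gradient = rise / run * 100
Gradient = 16.1 / 205.1 * 100 = 7.8%

7.8


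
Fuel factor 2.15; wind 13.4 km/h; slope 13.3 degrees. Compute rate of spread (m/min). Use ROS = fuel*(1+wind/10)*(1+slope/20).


Formula: ROS = fuel * (1 + wind/10) * (1 + slope/20)
Wind factor = 1 + 13.4/10 = 2.34
Slope factor = 1 + 13.3/20 = 1.665
ROS = 2.15 * 2.34 * 1.665 = 8.38 m/min

8.38


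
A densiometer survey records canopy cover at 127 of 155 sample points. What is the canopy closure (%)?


Formula: Canopy closure = covered points / total points * 100
Closure = 127 / 155 * 100
Closure = 0.8194 * 100 = 81.9%

81.9


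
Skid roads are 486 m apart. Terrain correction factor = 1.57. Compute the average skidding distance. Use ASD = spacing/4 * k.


Formula: ASD = (spacing / 4) * correction
Uncorrected distance = spacing / 4 = 486 / 4 = 121.5 m
ASD = 121.5 * 1.57 = 191 m

191


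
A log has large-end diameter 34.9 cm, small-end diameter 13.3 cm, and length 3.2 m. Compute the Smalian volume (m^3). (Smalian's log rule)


Smalian: V = (A1 + A2)/2 * L,  A = pi*(D/200)^2
A1 = pi*(34.9/200)^2 = 0.095662 m^2
A2 = pi*(13.3/200)^2 = 0.013893 m^2
V = (0.095662+0.013893)/2*3.2 = 0.1753 m^3

0.1753


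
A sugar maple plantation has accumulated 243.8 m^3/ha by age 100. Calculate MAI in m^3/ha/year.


Formula: MAI = Total Volume / Stand Age
MAI = 243.8 m^3/ha / 100 years
MAI = 2.44 m^3/ha/year

2.44


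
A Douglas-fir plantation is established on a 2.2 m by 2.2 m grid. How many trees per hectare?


Formula: TPH = 10000 m^2/ha / (spacing_x * spacing_y)
Area per tree = 2.2 m * 2.2 m = 4.84 m^2
TPH = 10000 / 4.84 = 2066 trees/ha

2066


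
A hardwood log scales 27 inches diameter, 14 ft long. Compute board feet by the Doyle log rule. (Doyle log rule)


Doyle: BF = (D - 4)^2 * L / 16
Adjusted diameter = 27 - 4 = 23 in
(D-4)^2 = 23^2 = 529
BF = 529 * 14 / 16 = 463 BF

463


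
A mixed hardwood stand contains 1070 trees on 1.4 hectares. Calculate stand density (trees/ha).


Formula: Stand Density = N_trees / Area_ha
Density = 1070 trees / 1.4 ha
Density = 764 trees/ha

764


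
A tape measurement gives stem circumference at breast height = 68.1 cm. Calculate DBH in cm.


Formula: DBH = C / pi
DBH = 68.1 / pi
pi = 3.14159...
DBH = 21.7 cm

21.7


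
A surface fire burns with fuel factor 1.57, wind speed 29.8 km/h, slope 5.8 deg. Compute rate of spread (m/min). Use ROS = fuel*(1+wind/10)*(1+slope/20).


Formula: ROS = fuel * (1 + wind/10) * (1 + slope/20)
Wind factor = 1 + 29.8/10 = 3.98
Slope factor = 1 + 5.8/20 = 1.29
ROS = 1.57 * 3.98 * 1.29 = 8.06 m/min

8.06


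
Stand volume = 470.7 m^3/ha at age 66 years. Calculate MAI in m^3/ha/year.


Formula: MAI = Total Volume / Stand Age
MAI = 470.7 m^3/ha / 66 years
MAI = 7.13 m^3/ha/year

7.13
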